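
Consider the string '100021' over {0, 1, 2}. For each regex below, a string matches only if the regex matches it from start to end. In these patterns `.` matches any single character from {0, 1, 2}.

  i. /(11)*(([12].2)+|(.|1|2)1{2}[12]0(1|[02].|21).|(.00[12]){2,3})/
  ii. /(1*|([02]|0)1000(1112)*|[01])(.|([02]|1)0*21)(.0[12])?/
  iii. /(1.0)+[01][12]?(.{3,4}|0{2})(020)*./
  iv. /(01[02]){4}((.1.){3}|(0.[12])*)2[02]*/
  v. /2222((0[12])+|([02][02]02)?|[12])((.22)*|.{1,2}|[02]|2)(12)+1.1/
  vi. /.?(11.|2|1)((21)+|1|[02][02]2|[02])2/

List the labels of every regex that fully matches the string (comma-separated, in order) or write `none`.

ii

i → no match
ii → match
iii → no match
iv → no match — must start with '01'
v → no match — must start with '2222'
vi → no match — must end with '2'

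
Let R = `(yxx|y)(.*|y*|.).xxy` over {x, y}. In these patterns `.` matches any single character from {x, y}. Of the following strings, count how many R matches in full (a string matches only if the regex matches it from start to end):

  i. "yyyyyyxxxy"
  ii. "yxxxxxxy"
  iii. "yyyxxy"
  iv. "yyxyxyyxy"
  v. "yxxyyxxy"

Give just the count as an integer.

4

i → match
ii → match
iii → match
iv → no match — must end with "xxy"
v → match
Total matched: 4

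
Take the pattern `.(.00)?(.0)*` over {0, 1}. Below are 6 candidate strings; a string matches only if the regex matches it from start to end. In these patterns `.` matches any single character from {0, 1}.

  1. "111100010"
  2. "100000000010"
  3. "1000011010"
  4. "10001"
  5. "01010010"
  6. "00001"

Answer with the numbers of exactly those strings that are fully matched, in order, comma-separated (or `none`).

1 → no match
2 → match
3 → no match
4 → no match
5 → no match
6 → no match

2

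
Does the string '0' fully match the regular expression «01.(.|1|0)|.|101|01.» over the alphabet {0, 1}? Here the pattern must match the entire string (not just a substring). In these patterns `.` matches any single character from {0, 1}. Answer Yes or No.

Yes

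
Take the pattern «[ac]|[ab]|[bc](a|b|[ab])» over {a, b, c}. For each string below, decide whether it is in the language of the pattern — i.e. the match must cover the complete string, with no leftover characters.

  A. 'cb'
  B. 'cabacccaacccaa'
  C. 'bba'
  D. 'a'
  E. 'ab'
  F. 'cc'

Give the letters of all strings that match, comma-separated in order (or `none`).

A → match
B → no match
C → no match
D → match
E → no match
F → no match

A, D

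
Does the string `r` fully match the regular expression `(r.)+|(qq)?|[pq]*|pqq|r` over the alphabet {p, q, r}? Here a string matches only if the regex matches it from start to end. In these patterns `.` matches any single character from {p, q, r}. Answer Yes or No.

Yes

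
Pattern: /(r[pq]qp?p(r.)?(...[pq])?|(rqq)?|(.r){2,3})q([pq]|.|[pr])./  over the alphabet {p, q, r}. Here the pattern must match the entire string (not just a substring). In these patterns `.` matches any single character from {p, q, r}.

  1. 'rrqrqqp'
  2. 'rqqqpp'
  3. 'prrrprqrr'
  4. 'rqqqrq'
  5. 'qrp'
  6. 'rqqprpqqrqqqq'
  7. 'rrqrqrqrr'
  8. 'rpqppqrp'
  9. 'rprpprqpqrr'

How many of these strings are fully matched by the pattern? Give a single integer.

8

1. 'rrqrqqp' → match
2. 'rqqqpp' → match
3. 'prrrprqrr' → match
4. 'rqqqrq' → match
5. 'qrp' → match
6 → match
7. 'rrqrqrqrr' → match
8. 'rpqppqrp' → match
9. 'rprpprqpqrr' → no match
Total matched: 8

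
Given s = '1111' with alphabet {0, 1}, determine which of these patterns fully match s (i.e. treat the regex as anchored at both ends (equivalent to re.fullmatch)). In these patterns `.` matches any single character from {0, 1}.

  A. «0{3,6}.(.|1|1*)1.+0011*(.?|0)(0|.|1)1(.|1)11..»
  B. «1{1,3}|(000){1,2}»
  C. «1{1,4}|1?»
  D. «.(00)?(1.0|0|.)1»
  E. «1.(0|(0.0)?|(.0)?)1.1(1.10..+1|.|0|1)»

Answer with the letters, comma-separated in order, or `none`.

A → no match — must start with '0'
B → no match
C → match
D → no match
E → no match

C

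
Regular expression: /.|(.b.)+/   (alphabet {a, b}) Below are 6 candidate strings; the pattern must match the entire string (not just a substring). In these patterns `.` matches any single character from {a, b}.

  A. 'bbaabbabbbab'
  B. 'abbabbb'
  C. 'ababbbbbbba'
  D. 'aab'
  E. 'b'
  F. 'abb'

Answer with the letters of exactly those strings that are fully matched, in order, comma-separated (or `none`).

E, F

A → no match
B → no match
C → no match
D → no match
E → match
F → match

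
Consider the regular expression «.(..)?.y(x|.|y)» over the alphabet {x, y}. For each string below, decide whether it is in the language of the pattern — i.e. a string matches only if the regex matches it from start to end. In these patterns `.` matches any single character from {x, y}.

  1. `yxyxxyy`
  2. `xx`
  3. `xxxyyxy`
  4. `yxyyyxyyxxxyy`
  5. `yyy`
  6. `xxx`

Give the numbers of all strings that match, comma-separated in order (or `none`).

none

1 → no match
2 → no match
3 → no match
4 → no match
5 → no match
6 → no match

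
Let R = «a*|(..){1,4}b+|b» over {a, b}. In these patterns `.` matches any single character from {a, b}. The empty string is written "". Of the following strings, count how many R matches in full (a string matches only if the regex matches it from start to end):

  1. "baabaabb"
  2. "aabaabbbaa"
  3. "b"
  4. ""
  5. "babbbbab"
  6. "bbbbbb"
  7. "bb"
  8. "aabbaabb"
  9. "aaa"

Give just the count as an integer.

6

1 → match
2 → no match
3 → match
4 → match
5 → no match
6 → match
7 → no match
8 → match
9 → match
Total matched: 6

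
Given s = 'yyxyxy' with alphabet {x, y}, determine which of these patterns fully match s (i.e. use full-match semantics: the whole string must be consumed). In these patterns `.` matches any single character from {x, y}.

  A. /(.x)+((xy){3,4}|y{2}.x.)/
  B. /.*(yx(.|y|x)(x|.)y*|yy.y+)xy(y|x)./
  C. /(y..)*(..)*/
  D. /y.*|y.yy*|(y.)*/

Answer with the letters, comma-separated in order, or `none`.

C, D

A → no match
B → no match
C → match
D → match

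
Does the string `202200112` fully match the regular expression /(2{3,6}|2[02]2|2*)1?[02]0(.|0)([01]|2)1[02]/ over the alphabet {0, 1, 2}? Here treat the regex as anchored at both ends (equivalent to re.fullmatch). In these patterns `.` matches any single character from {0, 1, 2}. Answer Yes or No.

Yes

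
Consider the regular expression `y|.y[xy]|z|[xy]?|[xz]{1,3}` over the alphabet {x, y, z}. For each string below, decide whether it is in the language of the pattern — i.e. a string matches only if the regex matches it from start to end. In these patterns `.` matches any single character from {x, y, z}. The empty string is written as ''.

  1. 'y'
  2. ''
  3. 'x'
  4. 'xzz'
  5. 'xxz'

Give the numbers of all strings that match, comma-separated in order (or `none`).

1, 2, 3, 4, 5

1 → match
2 → match
3 → match
4 → match
5 → match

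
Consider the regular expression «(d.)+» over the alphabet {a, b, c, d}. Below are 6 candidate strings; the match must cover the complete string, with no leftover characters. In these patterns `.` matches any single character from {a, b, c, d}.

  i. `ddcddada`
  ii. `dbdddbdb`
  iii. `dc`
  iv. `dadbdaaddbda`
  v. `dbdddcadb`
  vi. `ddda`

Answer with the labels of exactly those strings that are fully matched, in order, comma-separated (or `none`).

ii, iii, vi

i → no match
ii → match
iii → match
iv → no match
v → no match
vi → match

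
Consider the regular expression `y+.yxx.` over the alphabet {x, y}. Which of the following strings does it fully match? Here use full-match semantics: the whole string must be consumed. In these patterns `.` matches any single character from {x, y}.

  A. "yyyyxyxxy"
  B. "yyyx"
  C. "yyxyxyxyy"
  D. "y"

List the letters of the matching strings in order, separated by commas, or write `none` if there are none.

A

A. "yyyyxyxxy" → match
B. "yyyx" → no match
C. "yyxyxyxyy" → no match
D. "y" → no match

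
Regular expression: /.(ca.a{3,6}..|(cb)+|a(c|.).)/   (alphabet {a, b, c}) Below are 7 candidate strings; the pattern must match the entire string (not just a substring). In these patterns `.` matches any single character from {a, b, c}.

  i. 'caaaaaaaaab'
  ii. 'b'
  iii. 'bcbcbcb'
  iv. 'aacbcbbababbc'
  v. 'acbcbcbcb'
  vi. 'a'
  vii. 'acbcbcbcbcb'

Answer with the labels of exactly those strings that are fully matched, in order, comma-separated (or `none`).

iii, v, vii

i → no match
ii → no match
iii → match
iv → no match
v → match
vi → no match
vii → match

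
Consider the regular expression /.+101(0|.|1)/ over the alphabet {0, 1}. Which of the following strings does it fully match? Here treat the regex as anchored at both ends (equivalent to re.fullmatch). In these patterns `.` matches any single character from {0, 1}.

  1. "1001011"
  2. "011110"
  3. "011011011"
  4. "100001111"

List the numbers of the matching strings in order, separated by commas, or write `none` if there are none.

1, 3

1 → match
2 → no match
3 → match
4 → no match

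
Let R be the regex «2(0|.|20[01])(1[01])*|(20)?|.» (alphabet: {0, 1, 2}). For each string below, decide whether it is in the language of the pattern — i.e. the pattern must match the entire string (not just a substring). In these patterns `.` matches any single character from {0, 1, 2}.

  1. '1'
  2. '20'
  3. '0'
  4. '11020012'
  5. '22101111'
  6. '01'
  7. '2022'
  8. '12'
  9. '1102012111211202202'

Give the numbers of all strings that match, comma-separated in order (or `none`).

1 → match
2 → match
3 → match
4 → no match
5 → match
6 → no match
7 → no match
8 → no match
9 → no match

1, 2, 3, 5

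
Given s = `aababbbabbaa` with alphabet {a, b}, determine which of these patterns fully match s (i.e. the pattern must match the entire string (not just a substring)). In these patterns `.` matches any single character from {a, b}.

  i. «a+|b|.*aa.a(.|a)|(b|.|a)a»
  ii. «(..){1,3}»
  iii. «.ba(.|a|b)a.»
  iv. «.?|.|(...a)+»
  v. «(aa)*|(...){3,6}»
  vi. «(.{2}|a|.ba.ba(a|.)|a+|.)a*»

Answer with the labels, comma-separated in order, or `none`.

i → no match
ii → no match
iii → no match
iv → match
v → match
vi → no match

iv, v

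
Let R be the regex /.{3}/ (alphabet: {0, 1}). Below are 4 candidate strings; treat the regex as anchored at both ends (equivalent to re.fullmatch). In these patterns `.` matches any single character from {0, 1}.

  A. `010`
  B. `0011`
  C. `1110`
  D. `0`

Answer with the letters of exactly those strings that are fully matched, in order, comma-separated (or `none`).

A

A. `010` → match
B. `0011` → no match
C. `1110` → no match
D. `0` → no match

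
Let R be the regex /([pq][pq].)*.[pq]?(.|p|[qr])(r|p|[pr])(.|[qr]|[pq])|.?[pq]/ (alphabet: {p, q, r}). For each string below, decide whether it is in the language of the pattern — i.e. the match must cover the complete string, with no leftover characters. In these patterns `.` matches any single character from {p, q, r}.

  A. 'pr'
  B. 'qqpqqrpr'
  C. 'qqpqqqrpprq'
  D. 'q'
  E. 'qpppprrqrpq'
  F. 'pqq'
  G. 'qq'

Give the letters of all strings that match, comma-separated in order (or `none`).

B, C, D, E, G

A → no match
B → match
C → match
D → match
E → match
F → no match
G → match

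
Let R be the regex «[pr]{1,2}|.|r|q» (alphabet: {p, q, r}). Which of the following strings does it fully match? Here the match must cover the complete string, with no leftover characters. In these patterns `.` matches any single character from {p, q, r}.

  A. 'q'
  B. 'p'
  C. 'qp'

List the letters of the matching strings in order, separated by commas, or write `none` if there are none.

A → match
B → match
C → no match

A, B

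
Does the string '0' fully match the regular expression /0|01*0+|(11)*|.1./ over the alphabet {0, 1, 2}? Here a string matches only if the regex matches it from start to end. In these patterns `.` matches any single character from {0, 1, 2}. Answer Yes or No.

Yes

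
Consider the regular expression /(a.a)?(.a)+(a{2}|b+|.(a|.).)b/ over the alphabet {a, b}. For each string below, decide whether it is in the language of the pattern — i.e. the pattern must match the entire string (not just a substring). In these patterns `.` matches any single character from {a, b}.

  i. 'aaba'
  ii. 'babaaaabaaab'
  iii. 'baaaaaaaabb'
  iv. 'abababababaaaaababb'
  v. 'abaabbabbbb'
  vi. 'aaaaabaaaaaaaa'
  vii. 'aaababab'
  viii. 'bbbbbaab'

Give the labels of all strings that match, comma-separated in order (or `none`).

i → no match — must end with 'b'
ii → no match
iii → no match
iv → match
v → no match
vi → no match — must end with 'b'
vii → no match
viii → no match

iv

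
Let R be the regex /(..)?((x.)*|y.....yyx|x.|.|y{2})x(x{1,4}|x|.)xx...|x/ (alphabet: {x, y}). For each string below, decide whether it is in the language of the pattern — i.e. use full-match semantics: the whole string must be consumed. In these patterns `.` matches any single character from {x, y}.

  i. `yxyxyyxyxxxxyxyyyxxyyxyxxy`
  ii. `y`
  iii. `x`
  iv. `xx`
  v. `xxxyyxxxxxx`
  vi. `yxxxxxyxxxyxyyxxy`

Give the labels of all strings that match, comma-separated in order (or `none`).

iii

i → no match
ii. `y` → no match
iii. `x` → match
iv. `xx` → no match
v. `xxxyyxxxxxx` → no match
vi → no match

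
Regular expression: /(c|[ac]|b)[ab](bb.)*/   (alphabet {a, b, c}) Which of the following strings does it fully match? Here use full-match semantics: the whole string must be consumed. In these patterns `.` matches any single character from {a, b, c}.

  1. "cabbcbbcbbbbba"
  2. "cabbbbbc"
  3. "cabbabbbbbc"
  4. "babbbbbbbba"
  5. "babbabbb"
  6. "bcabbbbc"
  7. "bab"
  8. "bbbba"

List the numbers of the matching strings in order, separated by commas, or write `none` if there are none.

1, 2, 3, 4, 5, 8

1 → match
2 → match
3 → match
4 → match
5 → match
6 → no match
7 → no match
8 → match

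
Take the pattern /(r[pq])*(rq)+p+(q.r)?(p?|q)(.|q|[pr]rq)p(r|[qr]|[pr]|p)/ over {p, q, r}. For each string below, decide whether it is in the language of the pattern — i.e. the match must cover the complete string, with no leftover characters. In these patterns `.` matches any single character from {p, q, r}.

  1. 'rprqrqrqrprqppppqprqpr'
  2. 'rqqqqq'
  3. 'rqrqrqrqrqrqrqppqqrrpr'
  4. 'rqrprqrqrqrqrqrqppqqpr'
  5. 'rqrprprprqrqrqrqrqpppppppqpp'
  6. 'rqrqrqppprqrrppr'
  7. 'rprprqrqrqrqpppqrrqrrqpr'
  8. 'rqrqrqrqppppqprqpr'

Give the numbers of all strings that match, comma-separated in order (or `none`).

1, 3, 4, 5, 7, 8

1 → match
2 → no match
3 → match
4 → match
5 → match
6 → no match
7 → match
8 → match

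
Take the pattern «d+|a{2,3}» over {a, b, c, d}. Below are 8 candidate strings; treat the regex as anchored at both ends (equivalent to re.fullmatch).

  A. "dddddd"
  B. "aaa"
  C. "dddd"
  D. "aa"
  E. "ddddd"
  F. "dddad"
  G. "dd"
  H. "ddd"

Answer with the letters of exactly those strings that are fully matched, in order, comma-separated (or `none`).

A, B, C, D, E, G, H

A → match
B → match
C → match
D → match
E → match
F → no match
G → match
H → match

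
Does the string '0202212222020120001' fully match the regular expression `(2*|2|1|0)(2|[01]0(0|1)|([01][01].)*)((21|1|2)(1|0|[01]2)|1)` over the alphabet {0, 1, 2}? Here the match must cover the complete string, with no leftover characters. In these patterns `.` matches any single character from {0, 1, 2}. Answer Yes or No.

No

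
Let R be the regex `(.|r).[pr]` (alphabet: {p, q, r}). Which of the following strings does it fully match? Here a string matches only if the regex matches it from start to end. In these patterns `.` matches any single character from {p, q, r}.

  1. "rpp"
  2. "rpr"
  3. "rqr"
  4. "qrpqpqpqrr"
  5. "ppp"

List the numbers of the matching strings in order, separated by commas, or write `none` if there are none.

1 → match
2 → match
3 → match
4 → no match
5 → match

1, 2, 3, 5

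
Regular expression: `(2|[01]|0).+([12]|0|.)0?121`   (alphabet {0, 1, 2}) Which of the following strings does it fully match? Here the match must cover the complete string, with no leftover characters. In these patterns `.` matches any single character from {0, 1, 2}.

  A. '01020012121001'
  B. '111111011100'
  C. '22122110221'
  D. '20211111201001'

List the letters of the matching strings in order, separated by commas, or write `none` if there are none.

A → no match — must end with '121'
B → no match — must end with '121'
C → no match — must end with '121'
D → no match — must end with '121'

none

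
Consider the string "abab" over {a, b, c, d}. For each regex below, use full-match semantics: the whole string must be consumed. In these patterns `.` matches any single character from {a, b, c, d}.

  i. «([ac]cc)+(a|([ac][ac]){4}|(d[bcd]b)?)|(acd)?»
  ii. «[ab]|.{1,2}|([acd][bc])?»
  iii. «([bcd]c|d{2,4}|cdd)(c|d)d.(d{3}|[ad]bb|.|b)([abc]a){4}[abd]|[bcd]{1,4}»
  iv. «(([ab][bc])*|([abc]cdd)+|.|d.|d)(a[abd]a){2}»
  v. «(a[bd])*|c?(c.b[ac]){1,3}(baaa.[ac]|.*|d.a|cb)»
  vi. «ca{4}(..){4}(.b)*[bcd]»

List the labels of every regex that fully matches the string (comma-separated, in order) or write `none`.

v

i → no match
ii → no match
iii → no match
iv → no match — must end with "a"
v → match
vi → no match — must start with "ca"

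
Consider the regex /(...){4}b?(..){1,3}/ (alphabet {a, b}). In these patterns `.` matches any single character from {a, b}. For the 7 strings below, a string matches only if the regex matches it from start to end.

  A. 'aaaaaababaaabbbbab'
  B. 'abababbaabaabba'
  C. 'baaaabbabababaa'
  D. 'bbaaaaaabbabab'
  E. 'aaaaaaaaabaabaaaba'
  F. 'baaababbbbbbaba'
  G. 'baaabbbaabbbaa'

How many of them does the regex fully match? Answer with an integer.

6

A → match
B → match
C → match
D → match
E → match
F → no match
G → match
Total matched: 6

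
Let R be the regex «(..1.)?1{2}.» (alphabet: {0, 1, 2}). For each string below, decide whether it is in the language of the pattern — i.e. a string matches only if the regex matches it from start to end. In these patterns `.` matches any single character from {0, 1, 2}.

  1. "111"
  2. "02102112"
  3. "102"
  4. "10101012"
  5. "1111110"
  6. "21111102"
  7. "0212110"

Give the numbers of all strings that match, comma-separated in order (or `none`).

1 → match
2 → no match
3 → no match
4 → no match
5 → match
6 → no match
7 → match

1, 5, 7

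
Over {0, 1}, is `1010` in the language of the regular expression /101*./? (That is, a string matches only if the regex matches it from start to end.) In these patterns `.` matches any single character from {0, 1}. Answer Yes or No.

Yes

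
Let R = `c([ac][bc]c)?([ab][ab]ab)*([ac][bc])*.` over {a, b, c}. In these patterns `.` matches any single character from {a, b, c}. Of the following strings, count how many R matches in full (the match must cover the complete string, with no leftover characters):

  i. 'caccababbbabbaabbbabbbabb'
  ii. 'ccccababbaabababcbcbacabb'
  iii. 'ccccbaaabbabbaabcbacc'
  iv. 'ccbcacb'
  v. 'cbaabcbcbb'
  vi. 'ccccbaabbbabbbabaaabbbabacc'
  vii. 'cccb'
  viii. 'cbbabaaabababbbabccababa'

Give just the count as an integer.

7

i → match
ii → match
iii → no match
iv. 'ccbcacb' → match
v. 'cbaabcbcbb' → match
vi → match
vii. 'cccb' → match
viii → match
Total matched: 7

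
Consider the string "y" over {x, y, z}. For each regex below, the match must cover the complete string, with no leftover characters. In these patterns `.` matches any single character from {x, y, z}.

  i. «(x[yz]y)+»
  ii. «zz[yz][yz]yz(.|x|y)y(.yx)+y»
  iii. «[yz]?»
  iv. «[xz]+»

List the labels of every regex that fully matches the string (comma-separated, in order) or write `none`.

iii

i → no match — must start with "x"
ii → no match — must start with "zz"
iii → match
iv → no match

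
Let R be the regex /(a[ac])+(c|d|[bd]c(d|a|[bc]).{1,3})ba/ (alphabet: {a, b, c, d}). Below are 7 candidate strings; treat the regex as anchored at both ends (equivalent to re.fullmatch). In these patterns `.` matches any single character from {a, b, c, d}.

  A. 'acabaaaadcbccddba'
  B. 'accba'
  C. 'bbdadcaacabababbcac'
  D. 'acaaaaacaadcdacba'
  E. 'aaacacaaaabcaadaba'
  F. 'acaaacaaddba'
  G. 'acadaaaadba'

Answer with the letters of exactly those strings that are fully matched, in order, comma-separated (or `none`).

A → no match
B → match
C → no match — must start with 'a'
D → match
E → match
F → no match
G → no match

B, D, E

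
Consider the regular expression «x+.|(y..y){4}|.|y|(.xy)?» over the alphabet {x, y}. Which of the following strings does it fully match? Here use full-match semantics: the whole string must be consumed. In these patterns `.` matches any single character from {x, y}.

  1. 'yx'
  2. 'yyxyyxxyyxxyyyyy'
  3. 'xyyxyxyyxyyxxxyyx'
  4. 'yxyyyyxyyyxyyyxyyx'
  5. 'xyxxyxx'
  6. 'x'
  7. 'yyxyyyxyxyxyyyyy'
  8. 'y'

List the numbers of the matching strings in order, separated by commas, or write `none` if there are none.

2, 6, 8

1 → no match
2 → match
3 → no match
4 → no match
5 → no match
6 → match
7 → no match
8 → match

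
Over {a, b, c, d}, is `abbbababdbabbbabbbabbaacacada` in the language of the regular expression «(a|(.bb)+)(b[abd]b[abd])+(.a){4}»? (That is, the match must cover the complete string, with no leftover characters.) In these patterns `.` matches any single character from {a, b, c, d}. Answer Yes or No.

Yes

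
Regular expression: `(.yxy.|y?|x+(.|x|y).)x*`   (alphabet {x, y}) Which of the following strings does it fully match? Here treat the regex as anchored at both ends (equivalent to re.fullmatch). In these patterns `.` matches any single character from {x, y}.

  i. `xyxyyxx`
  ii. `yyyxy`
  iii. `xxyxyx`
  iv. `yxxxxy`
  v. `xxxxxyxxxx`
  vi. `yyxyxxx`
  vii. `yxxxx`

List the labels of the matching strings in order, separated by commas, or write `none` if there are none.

i. `xyxyyxx` → match
ii. `yyyxy` → no match
iii. `xxyxyx` → no match
iv. `yxxxxy` → no match
v. `xxxxxyxxxx` → match
vi. `yyxyxxx` → match
vii. `yxxxx` → match

i, v, vi, vii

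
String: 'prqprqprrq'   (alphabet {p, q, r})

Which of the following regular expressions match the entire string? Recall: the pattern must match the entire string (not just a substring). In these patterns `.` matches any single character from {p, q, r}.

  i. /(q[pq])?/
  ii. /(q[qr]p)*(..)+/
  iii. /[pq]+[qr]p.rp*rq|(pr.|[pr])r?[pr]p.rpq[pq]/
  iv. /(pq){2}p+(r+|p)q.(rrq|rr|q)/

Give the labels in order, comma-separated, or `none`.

i → no match
ii → match
iii → no match
iv → no match — must start with 'pq'

ii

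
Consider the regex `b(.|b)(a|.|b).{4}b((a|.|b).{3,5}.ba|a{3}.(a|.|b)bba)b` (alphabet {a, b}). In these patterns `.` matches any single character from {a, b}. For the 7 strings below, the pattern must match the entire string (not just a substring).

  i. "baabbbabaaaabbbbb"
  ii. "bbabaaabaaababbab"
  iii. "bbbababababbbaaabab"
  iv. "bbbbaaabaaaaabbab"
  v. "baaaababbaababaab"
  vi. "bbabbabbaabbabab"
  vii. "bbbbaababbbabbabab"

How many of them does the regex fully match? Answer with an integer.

i → no match
ii → match
iii → no match
iv → match
v → no match
vi → match
vii → no match
Total matched: 3

3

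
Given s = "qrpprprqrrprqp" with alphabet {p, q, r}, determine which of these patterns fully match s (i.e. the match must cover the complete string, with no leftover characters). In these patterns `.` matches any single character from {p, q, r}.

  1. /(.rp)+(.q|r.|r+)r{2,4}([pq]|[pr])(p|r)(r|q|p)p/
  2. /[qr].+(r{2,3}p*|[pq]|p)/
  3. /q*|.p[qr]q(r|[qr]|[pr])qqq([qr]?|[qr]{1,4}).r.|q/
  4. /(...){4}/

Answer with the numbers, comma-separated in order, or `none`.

1 → match
2 → match
3 → no match
4 → no match

1, 2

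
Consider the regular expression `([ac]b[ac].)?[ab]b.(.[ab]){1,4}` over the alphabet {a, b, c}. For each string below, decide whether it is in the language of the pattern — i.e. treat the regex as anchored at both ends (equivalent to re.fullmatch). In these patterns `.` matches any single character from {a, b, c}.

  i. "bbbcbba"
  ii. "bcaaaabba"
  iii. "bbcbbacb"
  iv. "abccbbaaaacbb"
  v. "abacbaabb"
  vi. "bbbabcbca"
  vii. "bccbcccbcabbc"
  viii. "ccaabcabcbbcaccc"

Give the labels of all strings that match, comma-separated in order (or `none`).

i, v, vi

i → match
ii → no match
iii → no match
iv → no match
v → match
vi → match
vii → no match
viii → no match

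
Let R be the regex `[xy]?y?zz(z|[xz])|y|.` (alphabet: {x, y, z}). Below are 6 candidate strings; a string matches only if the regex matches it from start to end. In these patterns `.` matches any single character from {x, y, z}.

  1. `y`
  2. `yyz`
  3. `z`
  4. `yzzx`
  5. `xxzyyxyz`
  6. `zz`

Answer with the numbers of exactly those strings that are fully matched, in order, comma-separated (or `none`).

1, 3, 4

1. `y` → match
2. `yyz` → no match
3. `z` → match
4. `yzzx` → match
5. `xxzyyxyz` → no match
6. `zz` → no match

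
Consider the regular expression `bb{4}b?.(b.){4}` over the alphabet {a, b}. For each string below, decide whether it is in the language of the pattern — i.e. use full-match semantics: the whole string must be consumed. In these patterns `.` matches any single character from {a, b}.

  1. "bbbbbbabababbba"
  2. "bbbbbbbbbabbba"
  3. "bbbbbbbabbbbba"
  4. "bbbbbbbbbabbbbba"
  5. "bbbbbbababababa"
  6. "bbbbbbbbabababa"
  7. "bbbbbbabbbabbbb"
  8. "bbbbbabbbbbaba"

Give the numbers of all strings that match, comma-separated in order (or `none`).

1 → match
2 → match
3 → match
4 → no match
5 → match
6 → match
7 → match
8 → match

1, 2, 3, 5, 6, 7, 8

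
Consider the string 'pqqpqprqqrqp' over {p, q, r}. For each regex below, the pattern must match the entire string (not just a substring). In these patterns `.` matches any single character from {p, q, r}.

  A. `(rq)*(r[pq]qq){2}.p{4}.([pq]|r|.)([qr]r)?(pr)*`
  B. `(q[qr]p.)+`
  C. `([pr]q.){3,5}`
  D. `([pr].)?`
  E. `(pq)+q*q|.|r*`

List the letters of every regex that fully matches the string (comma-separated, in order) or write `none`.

C

A → no match
B → no match — must start with 'q'
C → match
D → no match
E → no match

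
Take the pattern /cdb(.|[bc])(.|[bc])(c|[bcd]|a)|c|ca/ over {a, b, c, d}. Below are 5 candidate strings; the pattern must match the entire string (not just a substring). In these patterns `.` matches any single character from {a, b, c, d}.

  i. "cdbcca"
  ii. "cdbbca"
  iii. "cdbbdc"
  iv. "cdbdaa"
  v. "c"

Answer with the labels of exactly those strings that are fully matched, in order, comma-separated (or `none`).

i, ii, iii, iv, v

i. "cdbcca" → match
ii. "cdbbca" → match
iii. "cdbbdc" → match
iv. "cdbdaa" → match
v. "c" → match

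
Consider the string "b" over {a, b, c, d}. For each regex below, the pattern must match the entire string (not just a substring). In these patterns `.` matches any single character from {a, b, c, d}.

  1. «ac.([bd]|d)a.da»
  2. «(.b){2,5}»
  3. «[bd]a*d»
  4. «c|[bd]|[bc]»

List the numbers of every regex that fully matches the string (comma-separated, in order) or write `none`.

1 → no match — must start with "ac"
2 → no match
3 → no match — must end with "d"
4 → match

4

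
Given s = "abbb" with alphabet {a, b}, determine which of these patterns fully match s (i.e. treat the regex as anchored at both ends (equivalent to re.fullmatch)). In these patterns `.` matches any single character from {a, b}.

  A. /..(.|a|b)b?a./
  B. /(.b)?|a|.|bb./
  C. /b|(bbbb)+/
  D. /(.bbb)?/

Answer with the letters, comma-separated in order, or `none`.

A → no match
B → no match
C → no match
D → match

D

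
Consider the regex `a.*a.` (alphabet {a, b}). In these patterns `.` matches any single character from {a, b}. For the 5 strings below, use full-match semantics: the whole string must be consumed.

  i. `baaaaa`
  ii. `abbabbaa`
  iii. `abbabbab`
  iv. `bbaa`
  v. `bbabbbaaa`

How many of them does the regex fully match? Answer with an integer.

i → no match — must start with `a`
ii → match
iii → match
iv → no match — must start with `a`
v → no match — must start with `a`
Total matched: 2

2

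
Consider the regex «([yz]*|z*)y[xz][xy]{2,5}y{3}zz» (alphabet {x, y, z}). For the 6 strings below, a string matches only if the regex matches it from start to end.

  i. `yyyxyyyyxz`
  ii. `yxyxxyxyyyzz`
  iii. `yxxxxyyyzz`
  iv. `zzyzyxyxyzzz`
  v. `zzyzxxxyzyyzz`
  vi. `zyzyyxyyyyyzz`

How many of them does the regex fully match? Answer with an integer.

3

i. `yyyxyyyyxz` → no match — must end with `yzz`
ii. `yxyxxyxyyyzz` → match
iii. `yxxxxyyyzz` → match
iv. `zzyzyxyxyzzz` → no match — must end with `yzz`
v → no match
vi → match
Total matched: 3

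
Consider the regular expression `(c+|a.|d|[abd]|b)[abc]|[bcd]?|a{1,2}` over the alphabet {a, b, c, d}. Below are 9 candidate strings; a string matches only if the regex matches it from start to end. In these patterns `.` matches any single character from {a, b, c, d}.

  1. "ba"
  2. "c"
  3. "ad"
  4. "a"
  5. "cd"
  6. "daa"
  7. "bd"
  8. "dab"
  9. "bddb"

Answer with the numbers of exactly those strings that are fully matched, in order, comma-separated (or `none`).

1, 2, 4

1 → match
2 → match
3 → no match
4 → match
5 → no match
6 → no match
7 → no match
8 → no match
9 → no match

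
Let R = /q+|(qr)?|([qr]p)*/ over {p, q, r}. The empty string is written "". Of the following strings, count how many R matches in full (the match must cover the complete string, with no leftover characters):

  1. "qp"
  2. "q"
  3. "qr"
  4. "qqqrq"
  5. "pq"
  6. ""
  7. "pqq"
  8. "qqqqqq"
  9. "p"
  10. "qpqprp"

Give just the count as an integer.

6

1 → match
2 → match
3 → match
4 → no match
5 → no match
6 → match
7 → no match
8 → match
9 → no match
10 → match
Total matched: 6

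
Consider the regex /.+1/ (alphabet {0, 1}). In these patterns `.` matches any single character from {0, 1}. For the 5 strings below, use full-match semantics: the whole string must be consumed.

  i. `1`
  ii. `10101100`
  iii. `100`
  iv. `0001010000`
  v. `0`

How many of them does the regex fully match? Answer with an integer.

0

i. `1` → no match
ii. `10101100` → no match — must end with `1`
iii. `100` → no match — must end with `1`
iv. `0001010000` → no match — must end with `1`
v. `0` → no match — must end with `1`
Total matched: 0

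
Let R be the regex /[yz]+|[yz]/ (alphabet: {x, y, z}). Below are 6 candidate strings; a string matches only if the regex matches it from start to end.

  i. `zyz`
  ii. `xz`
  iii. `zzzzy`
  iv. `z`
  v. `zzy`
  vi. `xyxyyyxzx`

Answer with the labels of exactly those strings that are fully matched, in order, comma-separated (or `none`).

i, iii, iv, v

i → match
ii → no match
iii → match
iv → match
v → match
vi → no match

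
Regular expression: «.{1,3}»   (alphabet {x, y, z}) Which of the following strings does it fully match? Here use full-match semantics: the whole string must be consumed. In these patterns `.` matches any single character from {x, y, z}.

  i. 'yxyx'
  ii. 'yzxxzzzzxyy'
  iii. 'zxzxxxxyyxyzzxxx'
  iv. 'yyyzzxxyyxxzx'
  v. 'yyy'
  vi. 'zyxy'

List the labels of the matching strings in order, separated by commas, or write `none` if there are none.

v

i. 'yxyx' → no match
ii. 'yzxxzzzzxyy' → no match
iii → no match
iv → no match
v. 'yyy' → match
vi. 'zyxy' → no match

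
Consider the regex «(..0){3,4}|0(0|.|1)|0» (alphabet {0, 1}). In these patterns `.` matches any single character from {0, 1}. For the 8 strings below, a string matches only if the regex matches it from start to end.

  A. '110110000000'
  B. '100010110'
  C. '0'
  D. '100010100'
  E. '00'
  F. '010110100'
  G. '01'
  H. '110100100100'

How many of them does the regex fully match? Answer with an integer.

8

A → match
B → match
C → match
D → match
E → match
F → match
G → match
H → match
Total matched: 8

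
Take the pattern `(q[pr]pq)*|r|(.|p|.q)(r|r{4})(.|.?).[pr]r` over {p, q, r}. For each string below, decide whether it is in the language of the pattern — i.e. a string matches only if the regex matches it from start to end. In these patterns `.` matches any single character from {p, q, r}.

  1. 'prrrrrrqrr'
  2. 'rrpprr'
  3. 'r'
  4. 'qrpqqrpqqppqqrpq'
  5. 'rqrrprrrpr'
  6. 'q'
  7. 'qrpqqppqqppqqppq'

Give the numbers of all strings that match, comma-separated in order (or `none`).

1 → no match
2 → match
3 → match
4 → match
5 → no match
6 → no match
7 → match

2, 3, 4, 7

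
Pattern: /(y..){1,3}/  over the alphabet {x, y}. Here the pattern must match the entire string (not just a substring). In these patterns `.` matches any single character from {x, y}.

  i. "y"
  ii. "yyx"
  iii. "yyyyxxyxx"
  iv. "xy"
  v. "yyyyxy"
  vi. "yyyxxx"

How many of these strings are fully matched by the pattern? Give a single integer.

3

i → no match
ii → match
iii → match
iv → no match — must start with "y"
v → match
vi → no match
Total matched: 3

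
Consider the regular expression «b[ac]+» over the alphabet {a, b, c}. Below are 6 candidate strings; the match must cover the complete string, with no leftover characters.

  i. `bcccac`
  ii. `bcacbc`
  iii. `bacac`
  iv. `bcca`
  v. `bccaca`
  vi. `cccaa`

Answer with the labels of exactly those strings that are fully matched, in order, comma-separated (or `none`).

i, iii, iv, v

i → match
ii → no match
iii → match
iv → match
v → match
vi → no match — must start with `b`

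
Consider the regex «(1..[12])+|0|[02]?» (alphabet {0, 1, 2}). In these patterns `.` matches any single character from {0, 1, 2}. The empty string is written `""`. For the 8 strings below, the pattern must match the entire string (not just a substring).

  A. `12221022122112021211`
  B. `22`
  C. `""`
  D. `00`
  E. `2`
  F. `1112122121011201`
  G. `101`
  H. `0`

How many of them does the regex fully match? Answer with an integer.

A → match
B. `22` → no match
C. `""` → match
D. `00` → no match
E. `2` → match
F → no match
G. `101` → no match
H. `0` → match
Total matched: 4

4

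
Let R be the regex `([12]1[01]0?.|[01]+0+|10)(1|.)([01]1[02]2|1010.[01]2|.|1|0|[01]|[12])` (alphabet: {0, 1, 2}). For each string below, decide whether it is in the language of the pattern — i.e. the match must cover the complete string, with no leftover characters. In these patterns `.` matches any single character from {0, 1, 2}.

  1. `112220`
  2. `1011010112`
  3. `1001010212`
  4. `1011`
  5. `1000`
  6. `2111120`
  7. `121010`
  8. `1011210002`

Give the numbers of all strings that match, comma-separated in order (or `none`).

2, 3, 4, 5

1. `112220` → no match
2. `1011010112` → match
3. `1001010212` → match
4. `1011` → match
5. `1000` → match
6. `2111120` → no match
7. `121010` → no match
8. `1011210002` → no match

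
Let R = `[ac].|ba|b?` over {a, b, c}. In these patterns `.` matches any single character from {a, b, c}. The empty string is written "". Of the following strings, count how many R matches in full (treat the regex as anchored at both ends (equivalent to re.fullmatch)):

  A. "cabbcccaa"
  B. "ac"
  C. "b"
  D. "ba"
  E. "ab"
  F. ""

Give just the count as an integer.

A → no match
B → match
C → match
D → match
E → match
F → match
Total matched: 5

5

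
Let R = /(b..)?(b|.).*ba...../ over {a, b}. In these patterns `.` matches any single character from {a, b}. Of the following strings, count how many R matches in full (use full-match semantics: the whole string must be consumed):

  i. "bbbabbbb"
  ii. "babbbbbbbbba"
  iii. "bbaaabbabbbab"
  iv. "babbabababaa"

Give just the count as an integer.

2

i → no match
ii → no match
iii → match
iv → match
Total matched: 2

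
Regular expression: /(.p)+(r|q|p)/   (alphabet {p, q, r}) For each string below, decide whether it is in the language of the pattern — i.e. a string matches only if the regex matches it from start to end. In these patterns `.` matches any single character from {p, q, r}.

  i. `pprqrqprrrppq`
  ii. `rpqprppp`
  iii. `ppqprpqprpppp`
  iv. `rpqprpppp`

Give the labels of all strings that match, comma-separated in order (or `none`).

iii, iv

i → no match
ii → no match
iii → match
iv → match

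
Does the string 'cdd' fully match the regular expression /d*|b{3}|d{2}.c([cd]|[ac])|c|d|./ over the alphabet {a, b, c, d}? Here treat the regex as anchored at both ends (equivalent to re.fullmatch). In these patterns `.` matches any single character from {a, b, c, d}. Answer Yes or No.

No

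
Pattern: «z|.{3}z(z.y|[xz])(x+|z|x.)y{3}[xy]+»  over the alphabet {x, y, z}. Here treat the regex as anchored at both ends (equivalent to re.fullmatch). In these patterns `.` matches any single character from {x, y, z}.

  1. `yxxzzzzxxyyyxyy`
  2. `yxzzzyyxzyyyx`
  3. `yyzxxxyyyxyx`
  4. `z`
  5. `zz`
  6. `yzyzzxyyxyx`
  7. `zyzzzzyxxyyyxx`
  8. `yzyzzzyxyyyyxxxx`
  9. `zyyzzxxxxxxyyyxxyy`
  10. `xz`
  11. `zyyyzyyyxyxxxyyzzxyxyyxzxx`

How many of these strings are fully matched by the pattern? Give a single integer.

5

1 → no match
2 → match
3. `yyzxxxyyyxyx` → no match
4. `z` → match
5. `zz` → no match
6. `yzyzzxyyxyx` → no match
7 → match
8 → match
9 → match
10. `xz` → no match
11 → no match
Total matched: 5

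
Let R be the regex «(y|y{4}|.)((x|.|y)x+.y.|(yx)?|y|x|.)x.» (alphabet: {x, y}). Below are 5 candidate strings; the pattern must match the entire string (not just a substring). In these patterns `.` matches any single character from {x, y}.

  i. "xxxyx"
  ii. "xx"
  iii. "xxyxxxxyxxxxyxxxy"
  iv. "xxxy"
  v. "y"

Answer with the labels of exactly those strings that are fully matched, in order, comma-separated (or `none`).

iv

i. "xxxyx" → no match
ii. "xx" → no match
iii → no match
iv. "xxxy" → match
v. "y" → no match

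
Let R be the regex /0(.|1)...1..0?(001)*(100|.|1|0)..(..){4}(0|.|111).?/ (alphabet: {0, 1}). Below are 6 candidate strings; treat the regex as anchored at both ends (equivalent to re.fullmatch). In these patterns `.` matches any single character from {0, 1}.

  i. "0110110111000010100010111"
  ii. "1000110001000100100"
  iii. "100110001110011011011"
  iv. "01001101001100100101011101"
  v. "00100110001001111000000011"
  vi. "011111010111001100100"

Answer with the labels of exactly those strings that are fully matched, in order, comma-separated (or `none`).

i → no match
ii → no match — must start with "0"
iii → no match — must start with "0"
iv → match
v → match
vi → match

iv, v, vi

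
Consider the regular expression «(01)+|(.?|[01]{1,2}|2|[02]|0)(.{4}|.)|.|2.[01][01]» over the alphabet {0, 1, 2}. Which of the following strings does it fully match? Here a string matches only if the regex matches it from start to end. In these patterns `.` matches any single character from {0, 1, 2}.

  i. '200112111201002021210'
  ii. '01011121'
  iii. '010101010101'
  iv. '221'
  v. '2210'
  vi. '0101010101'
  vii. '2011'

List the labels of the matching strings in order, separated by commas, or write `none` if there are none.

i → no match
ii → no match
iii → match
iv → no match
v → match
vi → match
vii → match

iii, v, vi, vii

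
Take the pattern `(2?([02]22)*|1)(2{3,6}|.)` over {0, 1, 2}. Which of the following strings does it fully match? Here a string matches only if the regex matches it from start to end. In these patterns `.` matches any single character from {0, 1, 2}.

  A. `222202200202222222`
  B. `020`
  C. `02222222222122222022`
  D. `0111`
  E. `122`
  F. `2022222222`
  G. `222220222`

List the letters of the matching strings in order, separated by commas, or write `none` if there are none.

A → no match
B → no match
C → no match
D → no match
E → no match
F → match
G → no match

F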